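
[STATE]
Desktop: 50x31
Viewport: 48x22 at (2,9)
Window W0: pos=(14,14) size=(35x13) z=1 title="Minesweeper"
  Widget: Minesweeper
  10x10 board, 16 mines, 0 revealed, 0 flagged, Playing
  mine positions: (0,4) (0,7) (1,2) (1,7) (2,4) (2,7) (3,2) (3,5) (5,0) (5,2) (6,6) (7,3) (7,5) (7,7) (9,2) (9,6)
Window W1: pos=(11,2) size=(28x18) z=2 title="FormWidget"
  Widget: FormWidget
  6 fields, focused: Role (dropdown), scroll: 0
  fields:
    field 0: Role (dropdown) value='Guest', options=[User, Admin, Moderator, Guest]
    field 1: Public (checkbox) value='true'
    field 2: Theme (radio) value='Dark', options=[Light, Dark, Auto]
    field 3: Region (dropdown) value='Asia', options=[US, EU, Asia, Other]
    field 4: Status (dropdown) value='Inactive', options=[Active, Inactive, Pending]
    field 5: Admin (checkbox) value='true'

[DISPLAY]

         ┃  Status:     [Inactive ▼]┃           
         ┃  Admin:      [x]         ┃           
         ┃                          ┃           
         ┃                          ┃           
         ┃                          ┃           
         ┃                          ┃━━━━━━━━━┓ 
         ┃                          ┃         ┃ 
         ┃                          ┃─────────┨ 
         ┃                          ┃         ┃ 
         ┃                          ┃         ┃ 
         ┗━━━━━━━━━━━━━━━━━━━━━━━━━━┛         ┃ 
            ┃■■■■■■■■■■                       ┃ 
            ┃■■■■■■■■■■                       ┃ 
            ┃■■■■■■■■■■                       ┃ 
            ┃■■■■■■■■■■                       ┃ 
            ┃■■■■■■■■■■                       ┃ 
            ┃■■■■■■■■■■                       ┃ 
            ┗━━━━━━━━━━━━━━━━━━━━━━━━━━━━━━━━━┛ 
                                                
                                                
                                                
                                                


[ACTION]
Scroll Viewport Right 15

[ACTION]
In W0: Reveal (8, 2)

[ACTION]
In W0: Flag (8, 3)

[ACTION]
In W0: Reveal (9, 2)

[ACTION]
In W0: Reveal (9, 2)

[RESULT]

         ┃  Status:     [Inactive ▼]┃           
         ┃  Admin:      [x]         ┃           
         ┃                          ┃           
         ┃                          ┃           
         ┃                          ┃           
         ┃                          ┃━━━━━━━━━┓ 
         ┃                          ┃         ┃ 
         ┃                          ┃─────────┨ 
         ┃                          ┃         ┃ 
         ┃                          ┃         ┃ 
         ┗━━━━━━━━━━━━━━━━━━━━━━━━━━┛         ┃ 
            ┃■■✹■■✹■■■■                       ┃ 
            ┃■■■■■■■■■■                       ┃ 
            ┃✹■✹■■■■■■■                       ┃ 
            ┃■■■■■■✹■■■                       ┃ 
            ┃■■■✹■✹■✹■■                       ┃ 
            ┃■■2⚑■■■■■■                       ┃ 
            ┗━━━━━━━━━━━━━━━━━━━━━━━━━━━━━━━━━┛ 
                                                
                                                
                                                
                                                


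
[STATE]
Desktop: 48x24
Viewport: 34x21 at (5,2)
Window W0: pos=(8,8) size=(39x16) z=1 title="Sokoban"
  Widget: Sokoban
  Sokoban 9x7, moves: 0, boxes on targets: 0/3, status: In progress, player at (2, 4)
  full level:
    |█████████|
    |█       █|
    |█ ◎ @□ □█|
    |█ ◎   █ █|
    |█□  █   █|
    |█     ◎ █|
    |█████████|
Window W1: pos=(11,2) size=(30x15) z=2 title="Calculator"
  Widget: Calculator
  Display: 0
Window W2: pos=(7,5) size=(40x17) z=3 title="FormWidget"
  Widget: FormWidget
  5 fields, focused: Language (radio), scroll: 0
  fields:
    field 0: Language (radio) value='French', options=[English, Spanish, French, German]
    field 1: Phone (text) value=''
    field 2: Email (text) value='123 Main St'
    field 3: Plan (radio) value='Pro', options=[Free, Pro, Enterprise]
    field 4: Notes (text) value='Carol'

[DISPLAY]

      ┏━━━━━━━━━━━━━━━━━━━━━━━━━━━
      ┃ Calculator                
      ┠───────────────────────────
  ┏━━━━━━━━━━━━━━━━━━━━━━━━━━━━━━━
  ┃ FormWidget                    
  ┠───────────────────────────────
  ┃> Language:   ( ) English  ( ) 
  ┃  Phone:      [                
  ┃  Email:      [123 Main St     
  ┃  Plan:       ( ) Free  (●) Pro
  ┃  Notes:      [Carol           
  ┃                               
  ┃                               
  ┃                               
  ┃                               
  ┃                               
  ┃                               
  ┃                               
  ┃                               
  ┗━━━━━━━━━━━━━━━━━━━━━━━━━━━━━━━
   ┃                              


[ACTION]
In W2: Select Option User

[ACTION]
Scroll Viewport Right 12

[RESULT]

━━━━━━━━━━━━━━━━━━━━━━━━━━┓       
alculator                 ┃       
──────────────────────────┨       
━━━━━━━━━━━━━━━━━━━━━━━━━━━━━━━━┓ 
idget                           ┃ 
────────────────────────────────┨ 
uage:   ( ) English  ( ) Spanish┃ 
e:      [                      ]┃ 
l:      [123 Main St           ]┃ 
:       ( ) Free  (●) Pro  ( ) E┃ 
s:      [Carol                 ]┃ 
                                ┃ 
                                ┃ 
                                ┃ 
                                ┃ 
                                ┃ 
                                ┃ 
                                ┃ 
                                ┃ 
━━━━━━━━━━━━━━━━━━━━━━━━━━━━━━━━┛ 
                                ┃ 


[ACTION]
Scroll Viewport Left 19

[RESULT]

           ┏━━━━━━━━━━━━━━━━━━━━━━
           ┃ Calculator           
           ┠──────────────────────
       ┏━━━━━━━━━━━━━━━━━━━━━━━━━━
       ┃ FormWidget               
       ┠──────────────────────────
       ┃> Language:   ( ) English 
       ┃  Phone:      [           
       ┃  Email:      [123 Main St
       ┃  Plan:       ( ) Free  (●
       ┃  Notes:      [Carol      
       ┃                          
       ┃                          
       ┃                          
       ┃                          
       ┃                          
       ┃                          
       ┃                          
       ┃                          
       ┗━━━━━━━━━━━━━━━━━━━━━━━━━━
        ┃                         


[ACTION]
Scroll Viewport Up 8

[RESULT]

                                  
                                  
           ┏━━━━━━━━━━━━━━━━━━━━━━
           ┃ Calculator           
           ┠──────────────────────
       ┏━━━━━━━━━━━━━━━━━━━━━━━━━━
       ┃ FormWidget               
       ┠──────────────────────────
       ┃> Language:   ( ) English 
       ┃  Phone:      [           
       ┃  Email:      [123 Main St
       ┃  Plan:       ( ) Free  (●
       ┃  Notes:      [Carol      
       ┃                          
       ┃                          
       ┃                          
       ┃                          
       ┃                          
       ┃                          
       ┃                          
       ┃                          


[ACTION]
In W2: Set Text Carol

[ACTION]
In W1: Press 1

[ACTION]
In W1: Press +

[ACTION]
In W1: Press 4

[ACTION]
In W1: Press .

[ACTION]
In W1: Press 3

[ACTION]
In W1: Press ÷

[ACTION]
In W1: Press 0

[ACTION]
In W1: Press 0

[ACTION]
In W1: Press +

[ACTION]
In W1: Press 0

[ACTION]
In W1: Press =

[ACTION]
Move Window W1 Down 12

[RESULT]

                                  
                                  
                                  
                                  
                                  
       ┏━━━━━━━━━━━━━━━━━━━━━━━━━━
       ┃ FormWidget               
       ┠──────────────────────────
       ┃> Language:   ( ) English 
       ┃  Phone:      [           
       ┃  Email:      [123 Main St
       ┃  Plan:       ( ) Free  (●
       ┃  Notes:      [Carol      
       ┃                          
       ┃                          
       ┃                          
       ┃                          
       ┃                          
       ┃                          
       ┃                          
       ┃                          


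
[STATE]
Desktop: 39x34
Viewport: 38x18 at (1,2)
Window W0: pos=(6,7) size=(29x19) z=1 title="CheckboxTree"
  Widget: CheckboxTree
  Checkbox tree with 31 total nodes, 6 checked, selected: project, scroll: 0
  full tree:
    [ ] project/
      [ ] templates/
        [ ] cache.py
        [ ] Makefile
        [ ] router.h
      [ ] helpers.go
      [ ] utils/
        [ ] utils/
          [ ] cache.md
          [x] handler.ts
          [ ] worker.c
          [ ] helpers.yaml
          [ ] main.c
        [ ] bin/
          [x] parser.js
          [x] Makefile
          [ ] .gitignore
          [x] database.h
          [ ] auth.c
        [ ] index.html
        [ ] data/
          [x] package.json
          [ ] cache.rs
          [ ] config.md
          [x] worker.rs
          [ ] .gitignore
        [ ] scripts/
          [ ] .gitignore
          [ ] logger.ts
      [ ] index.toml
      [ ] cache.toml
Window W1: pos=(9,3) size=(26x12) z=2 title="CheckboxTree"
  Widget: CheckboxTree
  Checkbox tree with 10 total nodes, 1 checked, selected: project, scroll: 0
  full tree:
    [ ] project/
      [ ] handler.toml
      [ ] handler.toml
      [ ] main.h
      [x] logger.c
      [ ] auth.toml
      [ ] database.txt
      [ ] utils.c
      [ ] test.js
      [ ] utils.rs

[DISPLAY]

                                      
        ┏━━━━━━━━━━━━━━━━━━━━━━━━┓    
        ┃ CheckboxTree           ┃    
        ┠────────────────────────┨    
        ┃>[-] project/           ┃    
     ┏━━┃   [ ] handler.toml     ┃    
     ┃ C┃   [ ] handler.toml     ┃    
     ┠──┃   [ ] main.h           ┃    
     ┃>[┃   [x] logger.c         ┃    
     ┃  ┃   [ ] auth.toml        ┃    
     ┃  ┃   [ ] database.txt     ┃    
     ┃  ┃   [ ] utils.c          ┃    
     ┃  ┗━━━━━━━━━━━━━━━━━━━━━━━━┛    
     ┃   [ ] helpers.go          ┃    
     ┃   [-] utils/              ┃    
     ┃     [-] utils/            ┃    
     ┃       [ ] cache.md        ┃    
     ┃       [x] handler.ts      ┃    


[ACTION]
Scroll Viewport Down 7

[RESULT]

     ┠──┃   [ ] main.h           ┃    
     ┃>[┃   [x] logger.c         ┃    
     ┃  ┃   [ ] auth.toml        ┃    
     ┃  ┃   [ ] database.txt     ┃    
     ┃  ┃   [ ] utils.c          ┃    
     ┃  ┗━━━━━━━━━━━━━━━━━━━━━━━━┛    
     ┃   [ ] helpers.go          ┃    
     ┃   [-] utils/              ┃    
     ┃     [-] utils/            ┃    
     ┃       [ ] cache.md        ┃    
     ┃       [x] handler.ts      ┃    
     ┃       [ ] worker.c        ┃    
     ┃       [ ] helpers.yaml    ┃    
     ┃       [ ] main.c          ┃    
     ┃     [-] bin/              ┃    
     ┃       [x] parser.js       ┃    
     ┗━━━━━━━━━━━━━━━━━━━━━━━━━━━┛    
                                      


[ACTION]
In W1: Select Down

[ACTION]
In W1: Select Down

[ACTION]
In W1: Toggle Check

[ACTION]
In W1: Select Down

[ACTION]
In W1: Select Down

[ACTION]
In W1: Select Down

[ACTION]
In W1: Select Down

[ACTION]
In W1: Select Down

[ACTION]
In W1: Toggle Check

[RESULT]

     ┠──┃   [ ] main.h           ┃    
     ┃>[┃   [x] logger.c         ┃    
     ┃  ┃   [ ] auth.toml        ┃    
     ┃  ┃   [ ] database.txt     ┃    
     ┃  ┃>  [x] utils.c          ┃    
     ┃  ┗━━━━━━━━━━━━━━━━━━━━━━━━┛    
     ┃   [ ] helpers.go          ┃    
     ┃   [-] utils/              ┃    
     ┃     [-] utils/            ┃    
     ┃       [ ] cache.md        ┃    
     ┃       [x] handler.ts      ┃    
     ┃       [ ] worker.c        ┃    
     ┃       [ ] helpers.yaml    ┃    
     ┃       [ ] main.c          ┃    
     ┃     [-] bin/              ┃    
     ┃       [x] parser.js       ┃    
     ┗━━━━━━━━━━━━━━━━━━━━━━━━━━━┛    
                                      


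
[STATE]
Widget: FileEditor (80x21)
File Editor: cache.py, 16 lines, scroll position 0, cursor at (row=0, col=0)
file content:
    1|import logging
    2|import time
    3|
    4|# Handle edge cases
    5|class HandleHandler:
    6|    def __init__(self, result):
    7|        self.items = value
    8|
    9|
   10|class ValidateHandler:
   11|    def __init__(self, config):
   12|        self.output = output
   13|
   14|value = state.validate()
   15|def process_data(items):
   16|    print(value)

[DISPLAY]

█mport logging                                                                 ▲
import time                                                                    █
                                                                               ░
# Handle edge cases                                                            ░
class HandleHandler:                                                           ░
    def __init__(self, result):                                                ░
        self.items = value                                                     ░
                                                                               ░
                                                                               ░
class ValidateHandler:                                                         ░
    def __init__(self, config):                                                ░
        self.output = output                                                   ░
                                                                               ░
value = state.validate()                                                       ░
def process_data(items):                                                       ░
    print(value)                                                               ░
                                                                               ░
                                                                               ░
                                                                               ░
                                                                               ░
                                                                               ▼


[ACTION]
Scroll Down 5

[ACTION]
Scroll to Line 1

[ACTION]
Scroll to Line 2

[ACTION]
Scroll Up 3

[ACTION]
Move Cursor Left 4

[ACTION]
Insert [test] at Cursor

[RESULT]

test█mport logging                                                             ▲
import time                                                                    █
                                                                               ░
# Handle edge cases                                                            ░
class HandleHandler:                                                           ░
    def __init__(self, result):                                                ░
        self.items = value                                                     ░
                                                                               ░
                                                                               ░
class ValidateHandler:                                                         ░
    def __init__(self, config):                                                ░
        self.output = output                                                   ░
                                                                               ░
value = state.validate()                                                       ░
def process_data(items):                                                       ░
    print(value)                                                               ░
                                                                               ░
                                                                               ░
                                                                               ░
                                                                               ░
                                                                               ▼


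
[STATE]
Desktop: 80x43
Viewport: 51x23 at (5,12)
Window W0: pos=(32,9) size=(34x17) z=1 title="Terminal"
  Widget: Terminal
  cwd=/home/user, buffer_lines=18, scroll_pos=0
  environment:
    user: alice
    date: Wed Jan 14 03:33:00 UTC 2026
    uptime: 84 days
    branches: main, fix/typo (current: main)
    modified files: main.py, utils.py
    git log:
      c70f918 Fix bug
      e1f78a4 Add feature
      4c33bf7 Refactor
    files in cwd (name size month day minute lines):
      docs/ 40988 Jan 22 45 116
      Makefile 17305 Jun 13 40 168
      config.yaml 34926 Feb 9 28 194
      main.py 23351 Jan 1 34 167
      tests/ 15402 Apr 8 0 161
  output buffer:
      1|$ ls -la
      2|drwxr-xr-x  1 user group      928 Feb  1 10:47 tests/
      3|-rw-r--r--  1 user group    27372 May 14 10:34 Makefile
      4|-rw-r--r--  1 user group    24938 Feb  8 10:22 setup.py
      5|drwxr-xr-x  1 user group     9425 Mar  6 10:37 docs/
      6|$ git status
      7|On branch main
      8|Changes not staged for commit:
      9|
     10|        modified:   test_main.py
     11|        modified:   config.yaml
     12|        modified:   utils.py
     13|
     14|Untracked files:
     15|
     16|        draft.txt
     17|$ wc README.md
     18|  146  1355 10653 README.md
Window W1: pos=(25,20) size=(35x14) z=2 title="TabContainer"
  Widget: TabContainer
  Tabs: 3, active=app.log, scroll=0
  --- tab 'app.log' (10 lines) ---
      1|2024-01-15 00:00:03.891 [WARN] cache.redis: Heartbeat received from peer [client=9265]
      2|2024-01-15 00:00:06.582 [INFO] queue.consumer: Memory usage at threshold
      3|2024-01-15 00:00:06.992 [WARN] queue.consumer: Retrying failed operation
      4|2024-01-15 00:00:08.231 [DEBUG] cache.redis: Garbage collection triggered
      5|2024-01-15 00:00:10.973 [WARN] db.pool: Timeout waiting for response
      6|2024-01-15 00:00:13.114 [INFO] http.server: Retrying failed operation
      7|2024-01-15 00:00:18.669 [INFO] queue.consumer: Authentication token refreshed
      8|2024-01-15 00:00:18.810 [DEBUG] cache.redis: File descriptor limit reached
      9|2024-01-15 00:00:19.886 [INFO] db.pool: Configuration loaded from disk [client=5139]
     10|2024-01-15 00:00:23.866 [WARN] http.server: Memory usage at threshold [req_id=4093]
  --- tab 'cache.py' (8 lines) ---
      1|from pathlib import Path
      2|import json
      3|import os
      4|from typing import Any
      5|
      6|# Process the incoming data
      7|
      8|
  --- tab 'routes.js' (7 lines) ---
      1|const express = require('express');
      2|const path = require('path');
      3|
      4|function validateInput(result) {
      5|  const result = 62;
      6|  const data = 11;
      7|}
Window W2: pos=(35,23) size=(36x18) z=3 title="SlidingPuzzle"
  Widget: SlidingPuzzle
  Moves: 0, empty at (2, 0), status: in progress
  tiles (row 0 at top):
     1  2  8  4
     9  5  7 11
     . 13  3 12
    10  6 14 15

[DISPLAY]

                           ┃$ ls -la               
                           ┃drwxr-xr-x  1 user grou
                           ┃-rw-r--r--  1 user grou
                           ┃-rw-r--r--  1 user grou
                           ┃drwxr-xr-x  1 user grou
                           ┃$ git status           
                           ┃On branch main         
                           ┃Changes not staged for 
                    ┏━━━━━━━━━━━━━━━━━━━━━━━━━━━━━━
                    ┃ TabContainer                 
                    ┠──────────────────────────────
                    ┃[app.log]┏━━━━━━━━━━━━━━━━━━━━
                    ┃─────────┃ SlidingPuzzle      
                    ┃2024-01-1┠────────────────────
                    ┃2024-01-1┃┌────┬────┬────┬────
                    ┃2024-01-1┃│  1 │  2 │  8 │  4 
                    ┃2024-01-1┃├────┼────┼────┼────
                    ┃2024-01-1┃│  9 │  5 │  7 │ 11 
                    ┃2024-01-1┃├────┼────┼────┼────
                    ┃2024-01-1┃│    │ 13 │  3 │ 12 
                    ┃2024-01-1┃├────┼────┼────┼────
                    ┗━━━━━━━━━┃│ 10 │  6 │ 14 │ 15 
                              ┃└────┴────┴────┴────


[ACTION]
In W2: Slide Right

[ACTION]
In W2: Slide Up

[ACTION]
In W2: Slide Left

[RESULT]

                           ┃$ ls -la               
                           ┃drwxr-xr-x  1 user grou
                           ┃-rw-r--r--  1 user grou
                           ┃-rw-r--r--  1 user grou
                           ┃drwxr-xr-x  1 user grou
                           ┃$ git status           
                           ┃On branch main         
                           ┃Changes not staged for 
                    ┏━━━━━━━━━━━━━━━━━━━━━━━━━━━━━━
                    ┃ TabContainer                 
                    ┠──────────────────────────────
                    ┃[app.log]┏━━━━━━━━━━━━━━━━━━━━
                    ┃─────────┃ SlidingPuzzle      
                    ┃2024-01-1┠────────────────────
                    ┃2024-01-1┃┌────┬────┬────┬────
                    ┃2024-01-1┃│  1 │  2 │  8 │  4 
                    ┃2024-01-1┃├────┼────┼────┼────
                    ┃2024-01-1┃│  9 │  5 │  7 │ 11 
                    ┃2024-01-1┃├────┼────┼────┼────
                    ┃2024-01-1┃│ 10 │ 13 │  3 │ 12 
                    ┃2024-01-1┃├────┼────┼────┼────
                    ┗━━━━━━━━━┃│  6 │    │ 14 │ 15 
                              ┃└────┴────┴────┴────


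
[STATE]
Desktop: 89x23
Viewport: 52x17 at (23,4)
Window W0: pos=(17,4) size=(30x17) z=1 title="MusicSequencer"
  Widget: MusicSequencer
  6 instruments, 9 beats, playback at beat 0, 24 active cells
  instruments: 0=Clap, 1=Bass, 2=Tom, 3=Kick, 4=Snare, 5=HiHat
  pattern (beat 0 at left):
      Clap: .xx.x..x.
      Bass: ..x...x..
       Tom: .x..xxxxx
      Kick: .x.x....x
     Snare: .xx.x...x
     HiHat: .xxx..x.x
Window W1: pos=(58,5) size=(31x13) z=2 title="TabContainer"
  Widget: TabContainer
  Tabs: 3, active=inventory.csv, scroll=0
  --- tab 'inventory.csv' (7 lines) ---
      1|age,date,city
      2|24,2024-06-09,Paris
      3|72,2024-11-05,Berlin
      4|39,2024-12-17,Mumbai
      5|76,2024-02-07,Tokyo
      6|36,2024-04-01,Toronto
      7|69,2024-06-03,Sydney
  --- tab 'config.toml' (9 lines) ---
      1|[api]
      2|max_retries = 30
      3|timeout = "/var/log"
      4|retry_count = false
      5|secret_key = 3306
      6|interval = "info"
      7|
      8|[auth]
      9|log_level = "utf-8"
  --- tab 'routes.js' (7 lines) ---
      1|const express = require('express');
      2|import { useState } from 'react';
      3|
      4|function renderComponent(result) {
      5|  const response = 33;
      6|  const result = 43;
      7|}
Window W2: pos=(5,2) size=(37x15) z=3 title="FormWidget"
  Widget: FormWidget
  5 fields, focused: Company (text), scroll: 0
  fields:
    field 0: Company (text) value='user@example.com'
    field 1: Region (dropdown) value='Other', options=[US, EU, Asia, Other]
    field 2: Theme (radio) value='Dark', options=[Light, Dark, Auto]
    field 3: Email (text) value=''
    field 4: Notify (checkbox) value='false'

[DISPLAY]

──────────────────┨━━━━┓                            
er@example.com   ]┃    ┃           ┏━━━━━━━━━━━━━━━━
her             ▼]┃────┨           ┃ TabContainer   
 Light  (●) Dark  ┃    ┃           ┠────────────────
                 ]┃    ┃           ┃[inventory.csv]│
                  ┃    ┃           ┃────────────────
                  ┃    ┃           ┃age,date,city   
                  ┃    ┃           ┃24,2024-06-09,Pa
                  ┃    ┃           ┃72,2024-11-05,Be
                  ┃    ┃           ┃39,2024-12-17,Mu
                  ┃    ┃           ┃76,2024-02-07,To
                  ┃    ┃           ┃36,2024-04-01,To
━━━━━━━━━━━━━━━━━━┛    ┃           ┃69,2024-06-03,Sy
                       ┃           ┗━━━━━━━━━━━━━━━━
                       ┃                            
                       ┃                            
━━━━━━━━━━━━━━━━━━━━━━━┛                            


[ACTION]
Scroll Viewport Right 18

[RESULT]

────┨━━━━┓                                          
   ]┃    ┃           ┏━━━━━━━━━━━━━━━━━━━━━━━━━━━━━┓
  ▼]┃────┨           ┃ TabContainer                ┃
rk  ┃    ┃           ┠─────────────────────────────┨
   ]┃    ┃           ┃[inventory.csv]│ config.toml ┃
    ┃    ┃           ┃─────────────────────────────┃
    ┃    ┃           ┃age,date,city                ┃
    ┃    ┃           ┃24,2024-06-09,Paris          ┃
    ┃    ┃           ┃72,2024-11-05,Berlin         ┃
    ┃    ┃           ┃39,2024-12-17,Mumbai         ┃
    ┃    ┃           ┃76,2024-02-07,Tokyo          ┃
    ┃    ┃           ┃36,2024-04-01,Toronto        ┃
━━━━┛    ┃           ┃69,2024-06-03,Sydney         ┃
         ┃           ┗━━━━━━━━━━━━━━━━━━━━━━━━━━━━━┛
         ┃                                          
         ┃                                          
━━━━━━━━━┛                                          


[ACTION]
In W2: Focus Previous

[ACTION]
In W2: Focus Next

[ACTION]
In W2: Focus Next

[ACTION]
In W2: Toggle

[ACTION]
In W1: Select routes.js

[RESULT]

────┨━━━━┓                                          
   ]┃    ┃           ┏━━━━━━━━━━━━━━━━━━━━━━━━━━━━━┓
  ▼]┃────┨           ┃ TabContainer                ┃
rk  ┃    ┃           ┠─────────────────────────────┨
   ]┃    ┃           ┃ inventory.csv │ config.toml ┃
    ┃    ┃           ┃─────────────────────────────┃
    ┃    ┃           ┃const express = require('expr┃
    ┃    ┃           ┃import { useState } from 'rea┃
    ┃    ┃           ┃                             ┃
    ┃    ┃           ┃function renderComponent(resu┃
    ┃    ┃           ┃  const response = 33;       ┃
    ┃    ┃           ┃  const result = 43;         ┃
━━━━┛    ┃           ┃}                            ┃
         ┃           ┗━━━━━━━━━━━━━━━━━━━━━━━━━━━━━┛
         ┃                                          
         ┃                                          
━━━━━━━━━┛                                          


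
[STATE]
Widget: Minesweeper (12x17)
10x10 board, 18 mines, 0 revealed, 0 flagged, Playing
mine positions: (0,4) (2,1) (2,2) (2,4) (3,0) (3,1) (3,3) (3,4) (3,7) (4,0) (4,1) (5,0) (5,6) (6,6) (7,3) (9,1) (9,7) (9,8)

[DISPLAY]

■■■■■■■■■■  
■■■■■■■■■■  
■■■■■■■■■■  
■■■■■■■■■■  
■■■■■■■■■■  
■■■■■■■■■■  
■■■■■■■■■■  
■■■■■■■■■■  
■■■■■■■■■■  
■■■■■■■■■■  
            
            
            
            
            
            
            


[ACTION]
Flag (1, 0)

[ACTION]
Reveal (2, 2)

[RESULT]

■■■■✹■■■■■  
⚑■■■■■■■■■  
■✹✹■✹■■■■■  
✹✹■✹✹■■✹■■  
✹✹■■■■■■■■  
✹■■■■■✹■■■  
■■■■■■✹■■■  
■■■✹■■■■■■  
■■■■■■■■■■  
■✹■■■■■✹✹■  
            
            
            
            
            
            
            


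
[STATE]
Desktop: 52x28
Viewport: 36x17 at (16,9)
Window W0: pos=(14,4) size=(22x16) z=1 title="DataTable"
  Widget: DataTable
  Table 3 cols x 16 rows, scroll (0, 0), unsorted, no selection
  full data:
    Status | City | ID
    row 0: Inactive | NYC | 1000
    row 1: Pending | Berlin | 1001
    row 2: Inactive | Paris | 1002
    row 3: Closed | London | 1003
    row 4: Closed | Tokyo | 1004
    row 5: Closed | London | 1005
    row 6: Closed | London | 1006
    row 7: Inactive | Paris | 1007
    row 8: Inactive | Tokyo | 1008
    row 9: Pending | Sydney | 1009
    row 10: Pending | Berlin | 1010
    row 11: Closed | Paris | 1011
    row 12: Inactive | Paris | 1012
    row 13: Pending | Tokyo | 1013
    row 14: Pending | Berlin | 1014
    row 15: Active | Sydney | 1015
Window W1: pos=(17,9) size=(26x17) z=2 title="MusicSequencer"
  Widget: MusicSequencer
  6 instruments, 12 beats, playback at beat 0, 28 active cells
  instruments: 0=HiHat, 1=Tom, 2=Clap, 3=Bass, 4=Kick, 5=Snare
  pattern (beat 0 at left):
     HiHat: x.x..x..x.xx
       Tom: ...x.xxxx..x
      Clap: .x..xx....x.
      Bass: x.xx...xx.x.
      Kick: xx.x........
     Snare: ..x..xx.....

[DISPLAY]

n┏━━━━━━━━━━━━━━━━━━━━━━━━┓         
e┃ MusicSequencer         ┃         
n┠────────────────────────┨         
l┃      ▼12345678901      ┃         
l┃ HiHat█·█··█··█·██      ┃         
l┃   Tom···█·████··█      ┃         
l┃  Clap·█··██····█·      ┃         
n┃  Bass█·██···██·█·      ┃         
n┃  Kick██·█········      ┃         
e┃ Snare··█··██·····      ┃         
━┃                        ┃         
 ┃                        ┃         
 ┃                        ┃         
 ┃                        ┃         
 ┃                        ┃         
 ┃                        ┃         
 ┗━━━━━━━━━━━━━━━━━━━━━━━━┛         


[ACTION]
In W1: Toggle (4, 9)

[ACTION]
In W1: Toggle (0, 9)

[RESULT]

n┏━━━━━━━━━━━━━━━━━━━━━━━━┓         
e┃ MusicSequencer         ┃         
n┠────────────────────────┨         
l┃      ▼12345678901      ┃         
l┃ HiHat█·█··█··████      ┃         
l┃   Tom···█·████··█      ┃         
l┃  Clap·█··██····█·      ┃         
n┃  Bass█·██···██·█·      ┃         
n┃  Kick██·█·····█··      ┃         
e┃ Snare··█··██·····      ┃         
━┃                        ┃         
 ┃                        ┃         
 ┃                        ┃         
 ┃                        ┃         
 ┃                        ┃         
 ┃                        ┃         
 ┗━━━━━━━━━━━━━━━━━━━━━━━━┛         


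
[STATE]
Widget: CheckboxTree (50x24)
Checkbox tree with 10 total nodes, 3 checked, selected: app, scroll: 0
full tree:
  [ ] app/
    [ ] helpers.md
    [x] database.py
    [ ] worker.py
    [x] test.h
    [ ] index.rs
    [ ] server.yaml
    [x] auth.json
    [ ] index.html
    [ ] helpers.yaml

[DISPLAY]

>[-] app/                                         
   [ ] helpers.md                                 
   [x] database.py                                
   [ ] worker.py                                  
   [x] test.h                                     
   [ ] index.rs                                   
   [ ] server.yaml                                
   [x] auth.json                                  
   [ ] index.html                                 
   [ ] helpers.yaml                               
                                                  
                                                  
                                                  
                                                  
                                                  
                                                  
                                                  
                                                  
                                                  
                                                  
                                                  
                                                  
                                                  
                                                  


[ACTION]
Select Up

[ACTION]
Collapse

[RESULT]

>[-] app/                                         
                                                  
                                                  
                                                  
                                                  
                                                  
                                                  
                                                  
                                                  
                                                  
                                                  
                                                  
                                                  
                                                  
                                                  
                                                  
                                                  
                                                  
                                                  
                                                  
                                                  
                                                  
                                                  
                                                  


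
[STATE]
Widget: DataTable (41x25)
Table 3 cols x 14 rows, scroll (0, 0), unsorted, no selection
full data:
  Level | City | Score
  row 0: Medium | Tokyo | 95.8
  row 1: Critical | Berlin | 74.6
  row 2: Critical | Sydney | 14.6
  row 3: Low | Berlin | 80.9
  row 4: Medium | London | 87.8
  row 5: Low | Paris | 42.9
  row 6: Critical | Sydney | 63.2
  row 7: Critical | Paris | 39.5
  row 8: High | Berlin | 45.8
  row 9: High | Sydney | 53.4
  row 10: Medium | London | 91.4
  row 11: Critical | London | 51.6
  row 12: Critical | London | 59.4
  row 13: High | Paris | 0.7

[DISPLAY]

Level   │City  │Score                    
────────┼──────┼─────                    
Medium  │Tokyo │95.8                     
Critical│Berlin│74.6                     
Critical│Sydney│14.6                     
Low     │Berlin│80.9                     
Medium  │London│87.8                     
Low     │Paris │42.9                     
Critical│Sydney│63.2                     
Critical│Paris │39.5                     
High    │Berlin│45.8                     
High    │Sydney│53.4                     
Medium  │London│91.4                     
Critical│London│51.6                     
Critical│London│59.4                     
High    │Paris │0.7                      
                                         
                                         
                                         
                                         
                                         
                                         
                                         
                                         
                                         


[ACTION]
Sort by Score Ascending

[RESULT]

Level   │City  │Scor▲                    
────────┼──────┼─────                    
High    │Paris │0.7                      
Critical│Sydney│14.6                     
Critical│Paris │39.5                     
Low     │Paris │42.9                     
High    │Berlin│45.8                     
Critical│London│51.6                     
High    │Sydney│53.4                     
Critical│London│59.4                     
Critical│Sydney│63.2                     
Critical│Berlin│74.6                     
Low     │Berlin│80.9                     
Medium  │London│87.8                     
Medium  │London│91.4                     
Medium  │Tokyo │95.8                     
                                         
                                         
                                         
                                         
                                         
                                         
                                         
                                         
                                         


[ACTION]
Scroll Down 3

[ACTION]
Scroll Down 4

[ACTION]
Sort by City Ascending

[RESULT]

Level   │City ▲│Score                    
────────┼──────┼─────                    
High    │Berlin│45.8                     
Critical│Berlin│74.6                     
Low     │Berlin│80.9                     
Critical│London│51.6                     
Critical│London│59.4                     
Medium  │London│87.8                     
Medium  │London│91.4                     
High    │Paris │0.7                      
Critical│Paris │39.5                     
Low     │Paris │42.9                     
Critical│Sydney│14.6                     
High    │Sydney│53.4                     
Critical│Sydney│63.2                     
Medium  │Tokyo │95.8                     
                                         
                                         
                                         
                                         
                                         
                                         
                                         
                                         
                                         


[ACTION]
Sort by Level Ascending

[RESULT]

Level  ▲│City  │Score                    
────────┼──────┼─────                    
Critical│Berlin│74.6                     
Critical│London│51.6                     
Critical│London│59.4                     
Critical│Paris │39.5                     
Critical│Sydney│14.6                     
Critical│Sydney│63.2                     
High    │Berlin│45.8                     
High    │Paris │0.7                      
High    │Sydney│53.4                     
Low     │Berlin│80.9                     
Low     │Paris │42.9                     
Medium  │London│87.8                     
Medium  │London│91.4                     
Medium  │Tokyo │95.8                     
                                         
                                         
                                         
                                         
                                         
                                         
                                         
                                         
                                         


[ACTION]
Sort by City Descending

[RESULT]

Level   │City ▼│Score                    
────────┼──────┼─────                    
Medium  │Tokyo │95.8                     
Critical│Sydney│14.6                     
Critical│Sydney│63.2                     
High    │Sydney│53.4                     
Critical│Paris │39.5                     
High    │Paris │0.7                      
Low     │Paris │42.9                     
Critical│London│51.6                     
Critical│London│59.4                     
Medium  │London│87.8                     
Medium  │London│91.4                     
Critical│Berlin│74.6                     
High    │Berlin│45.8                     
Low     │Berlin│80.9                     
                                         
                                         
                                         
                                         
                                         
                                         
                                         
                                         
                                         
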